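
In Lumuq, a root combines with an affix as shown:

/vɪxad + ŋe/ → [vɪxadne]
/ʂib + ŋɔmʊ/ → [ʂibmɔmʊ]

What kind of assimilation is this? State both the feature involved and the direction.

progressive place assimilation

Underlying /ŋ/ is realised as [n] next to /d/; /d/ itself does not change.
The change velar → alveolar matches the place of the preceding /d/, identifying this as place assimilation.
Manner and voice are unchanged, so the assimilation is partial, not total.
The other alternating form patterns the same way: /ŋ/ → [m] after /b/ (velar → bilabial, matching bilabial) — only place changes, and always toward the preceding segment.
Since the segment that changes follows the conditioning segment, the assimilation is progressive.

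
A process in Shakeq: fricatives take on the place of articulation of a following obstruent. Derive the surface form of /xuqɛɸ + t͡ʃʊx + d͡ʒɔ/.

/ɸ/ is a voiceless bilabial fricative. The following trigger /t͡ʃ/ is postalveolar, so /ɸ/ must become postalveolar as well.
A voiceless postalveolar fricative is [ʃ], so the surface segment is [ʃ].
The same rule applies at the second boundary: /x/ → [ʃ] next to /d͡ʒ/.

[xuqɛʃt͡ʃʊʃd͡ʒɔ]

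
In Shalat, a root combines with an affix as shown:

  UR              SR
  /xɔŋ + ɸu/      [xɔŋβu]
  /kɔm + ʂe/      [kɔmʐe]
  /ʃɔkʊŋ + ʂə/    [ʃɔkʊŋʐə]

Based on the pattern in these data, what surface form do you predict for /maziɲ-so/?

[maziɲzo]

The data show progressive voicing assimilation: /ɸ/ → [β] after /ŋ/; /ʂ/ → [ʐ] after /m/; /ʂ/ → [ʐ] after /ŋ/. In each pair only voicing changes, matching the preceding consonant, while place and manner stay constant.
/s/ is a voiceless alveolar fricative. The preceding trigger /ɲ/ is voiced, so /s/ must become voiced as well.
The voiced alveolar fricative is [z], so /s/ → [z].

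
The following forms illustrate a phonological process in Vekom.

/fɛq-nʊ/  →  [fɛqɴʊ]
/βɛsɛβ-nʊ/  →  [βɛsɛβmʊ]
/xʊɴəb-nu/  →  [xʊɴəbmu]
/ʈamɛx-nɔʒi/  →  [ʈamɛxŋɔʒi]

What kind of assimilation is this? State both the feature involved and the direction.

Underlying /n/ is realised as [ɴ] next to /q/; /q/ itself does not change.
/n/ is alveolar while /q/ is uvular; the output [ɴ] is uvular, matching the trigger — so the feature that spreads is place.
Manner and voice are unchanged, so the assimilation is partial, not total.
The other alternating forms pattern the same way: /n/ → [m] after /β/ (alveolar → bilabial, matching bilabial); /n/ → [m] after /b/ (alveolar → bilabial, matching bilabial); /n/ → [ŋ] after /x/ (alveolar → velar, matching velar) — only place changes, and always toward the preceding segment.
Since the segment that changes follows the conditioning segment, the assimilation is progressive.

progressive place assimilation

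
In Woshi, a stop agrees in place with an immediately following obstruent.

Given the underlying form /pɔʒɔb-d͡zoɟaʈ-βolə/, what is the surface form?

/b/ is a voiced bilabial stop. The following trigger /d͡z/ is alveolar, so /b/ must become alveolar as well.
A voiced alveolar stop is [d], so the surface segment is [d].
The same rule applies at the second boundary: /ʈ/ → [p] next to /β/.

[pɔʒɔdd͡zoɟapβolə]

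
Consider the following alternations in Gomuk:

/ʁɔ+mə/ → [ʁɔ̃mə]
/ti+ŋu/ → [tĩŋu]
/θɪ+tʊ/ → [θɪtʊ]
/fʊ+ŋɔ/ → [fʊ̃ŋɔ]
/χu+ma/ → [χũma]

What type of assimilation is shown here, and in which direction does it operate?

The vowel /ɔ/ surfaces as nasalised [ɔ̃] next to the following nasal /m/ — it has acquired the [+nasal] feature of its neighbour.
The other forms show the same pattern: /i/ → [ĩ] before /ŋ/; /ʊ/ → [ʊ̃] before /ŋ/; /u/ → [ũ] before /m/ — each time a vowel is nasalised next to a following nasal.
No change occurs in [θɪtʊ] because the vowel at the boundary is adjacent to an oral consonant, not a nasal (/ɪ/ next to /t/).
Because the conditioning nasal is to the right of the vowel that changes, the process is regressive (anticipatory).

regressive nasality assimilation (vowel nasalisation)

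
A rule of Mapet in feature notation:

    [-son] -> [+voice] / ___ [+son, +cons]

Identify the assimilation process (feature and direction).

The structural change is [+voice], and the conditioning segment [+son, +cons] (a sonorant consonant) is itself voiced, so the target comes to share the voicing of its neighbour — voicing assimilation.
Since the environment is written after the underscore, the trigger follows the target; the direction is regressive.

regressive voicing assimilation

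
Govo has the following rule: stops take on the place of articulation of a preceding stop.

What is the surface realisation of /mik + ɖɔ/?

The rule targets /ɖ/ (voiced retroflex stop), which sits after the trigger /k/ (velar).
A voiced velar stop is [g], so the surface segment is [g].

[mikgɔ]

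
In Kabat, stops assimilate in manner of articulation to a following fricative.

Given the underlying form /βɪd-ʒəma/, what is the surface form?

[βɪzʒəma]

The rule targets /d/ (voiced alveolar stop), which sits before the trigger /ʒ/ (fricative).
The voiced alveolar fricative is [z], so /d/ → [z].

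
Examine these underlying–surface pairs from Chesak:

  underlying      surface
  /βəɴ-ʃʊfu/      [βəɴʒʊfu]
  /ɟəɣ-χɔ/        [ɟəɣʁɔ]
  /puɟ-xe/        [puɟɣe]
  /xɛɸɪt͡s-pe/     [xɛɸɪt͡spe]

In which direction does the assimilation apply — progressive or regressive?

Comparing underlying and surface forms, /ʃ/ → [ʒ] is the alternation; the neighbouring /ɴ/ is constant.
/ʃ/ is voiceless while /ɴ/ is voiced; the output [ʒ] is voiced, matching the trigger — so the feature that spreads is voicing.
The same holds elsewhere in the data: /χ/ → [ʁ] after /ɣ/ (voiceless → voiced, matching voiced); /x/ → [ɣ] after /ɟ/ (voiceless → voiced, matching voiced) — only voicing changes, and always toward the preceding segment.
No alternation appears in [xɛɸɪt͡spe]: there the adjacent consonants already agree in voicing (/p/ and /t͡s/ are both voiceless), so this form is consistent with the same rule.
Since the segment that changes follows the conditioning segment, the assimilation is progressive.

progressive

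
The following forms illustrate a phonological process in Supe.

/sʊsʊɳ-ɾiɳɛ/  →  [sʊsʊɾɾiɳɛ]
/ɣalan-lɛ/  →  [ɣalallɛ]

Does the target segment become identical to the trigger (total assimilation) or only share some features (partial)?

total assimilation

Comparing underlying and surface forms, /ɳ/ → [ɾ] is the alternation; the neighbouring /ɾ/ is constant.
The output [ɾ] is identical to the trigger /ɾ/ — every feature (place, manner, voicing) has been copied — so this is total assimilation.
The remaining alternation confirms this: /n/ → [l] before /l/ — in each case the output is a copy of the following consonant.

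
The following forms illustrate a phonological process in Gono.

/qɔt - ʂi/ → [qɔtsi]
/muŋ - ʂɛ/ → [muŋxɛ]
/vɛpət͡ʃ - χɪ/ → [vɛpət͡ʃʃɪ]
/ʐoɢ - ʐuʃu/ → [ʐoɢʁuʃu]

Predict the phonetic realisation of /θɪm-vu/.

The data show progressive place assimilation: /ʂ/ → [s] after /t/; /ʂ/ → [x] after /ŋ/; /χ/ → [ʃ] after /t͡ʃ/; /ʐ/ → [ʁ] after /ɢ/. In each pair only place changes, matching the preceding consonant, while manner and voice stay constant.
/v/ is a voiced labiodental fricative. The preceding trigger /m/ is bilabial, so /v/ must become bilabial as well.
The voiced bilabial fricative is [β], so /v/ → [β].

[θɪmβu]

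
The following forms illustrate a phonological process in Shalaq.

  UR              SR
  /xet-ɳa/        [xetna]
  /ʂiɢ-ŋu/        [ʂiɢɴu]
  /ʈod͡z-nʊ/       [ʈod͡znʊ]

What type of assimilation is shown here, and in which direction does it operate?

progressive place assimilation

Comparing underlying and surface forms, /ɳ/ → [n] is the alternation; the neighbouring /t/ is constant.
/ɳ/ is retroflex while /t/ is alveolar; the output [n] is alveolar, matching the trigger — so the feature that spreads is place.
Manner and voice are unchanged, so the assimilation is partial, not total.
The other alternating form patterns the same way: /ŋ/ → [ɴ] after /ɢ/ (velar → uvular, matching uvular) — only place changes, and always toward the preceding segment.
Nothing changes in [ʈod͡znʊ]: there the adjacent consonants already agree in place (/n/ and /d͡z/ are both alveolar), so this form is consistent with the same rule.
The trigger is the preceding segment, so the direction is progressive (perseverative).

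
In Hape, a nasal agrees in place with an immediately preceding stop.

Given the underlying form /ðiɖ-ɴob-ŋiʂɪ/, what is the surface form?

[ðiɖɳobmiʂɪ]

/ɴ/ is a voiced uvular nasal. The preceding trigger /ɖ/ is retroflex, so /ɴ/ must become retroflex as well.
A voiced retroflex nasal is [ɳ], so the surface segment is [ɳ].
The same rule applies at the second boundary: /ŋ/ → [m] next to /b/.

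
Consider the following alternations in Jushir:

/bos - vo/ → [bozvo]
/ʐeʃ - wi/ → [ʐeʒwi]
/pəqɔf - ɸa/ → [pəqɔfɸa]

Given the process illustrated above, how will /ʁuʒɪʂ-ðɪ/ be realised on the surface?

The data show regressive voicing assimilation: /s/ → [z] before /v/; /ʃ/ → [ʒ] before /w/. In each pair only voicing changes, matching the following consonant, while place and manner stay constant.
Nothing changes in [pəqɔfɸa]: there the adjacent consonants already agree in voicing (/f/ and /ɸ/ are both voiceless), so this form is consistent with the same rule.
/ʂ/ is a voiceless retroflex fricative. The following trigger /ð/ is voiced, so /ʂ/ must become voiced as well.
A voiced retroflex fricative is [ʐ], so the surface segment is [ʐ].

[ʁuʒɪʐðɪ]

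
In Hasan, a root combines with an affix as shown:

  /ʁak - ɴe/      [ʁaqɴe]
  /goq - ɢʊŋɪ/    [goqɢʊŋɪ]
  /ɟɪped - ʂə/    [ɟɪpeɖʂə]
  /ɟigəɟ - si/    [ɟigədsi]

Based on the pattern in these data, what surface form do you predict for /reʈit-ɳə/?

[reʈiʈɳə]

The data show regressive place assimilation: /k/ → [q] before /ɴ/; /d/ → [ɖ] before /ʂ/; /ɟ/ → [d] before /s/. In each pair only place changes, matching the following consonant, while manner and voice stay constant.
No alternation appears in [goqɢʊŋɪ]: there the adjacent consonants already agree in place (/q/ and /ɢ/ are both uvular), so this form is consistent with the same rule.
The rule targets /t/ (voiceless alveolar stop), which sits before the trigger /ɳ/ (retroflex).
The voiceless retroflex stop is [ʈ], so /t/ → [ʈ].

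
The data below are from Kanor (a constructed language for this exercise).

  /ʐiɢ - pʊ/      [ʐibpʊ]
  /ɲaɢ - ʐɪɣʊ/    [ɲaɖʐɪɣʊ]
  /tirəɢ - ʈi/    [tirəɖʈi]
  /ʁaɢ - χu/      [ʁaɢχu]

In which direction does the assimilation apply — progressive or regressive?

regressive

The segment that alternates is /ɢ/, which surfaces as [b] when adjacent to /p/.
The change uvular → bilabial matches the place of the following /p/, identifying this as place assimilation.
Checking the remaining alternations: /ɢ/ → [ɖ] before /ʐ/ (uvular → retroflex, matching retroflex); /ɢ/ → [ɖ] before /ʈ/ (uvular → retroflex, matching retroflex) — only place changes, and always toward the following segment.
No alternation appears in [ʁaɢχu]: there the adjacent consonants already agree in place (/ɢ/ and /χ/ are both uvular), so this form is consistent with the same rule.
Since the segment that changes precedes the conditioning segment, the assimilation is regressive.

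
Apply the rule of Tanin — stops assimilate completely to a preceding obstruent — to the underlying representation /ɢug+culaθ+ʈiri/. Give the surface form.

/c/ is the segment targeted by the rule; it sits immediately after /g/, so it assimilates completely and surfaces as [g].
At the second juncture, /ʈ/ likewise becomes [θ] adjacent to /θ/.

[ɢuggulaθθiri]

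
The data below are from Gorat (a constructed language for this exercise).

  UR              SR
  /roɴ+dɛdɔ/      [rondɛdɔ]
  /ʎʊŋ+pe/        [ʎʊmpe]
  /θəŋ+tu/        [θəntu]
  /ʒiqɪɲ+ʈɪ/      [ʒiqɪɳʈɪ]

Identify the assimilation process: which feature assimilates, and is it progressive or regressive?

The segment that alternates is /ɴ/, which surfaces as [n] when adjacent to /d/.
/ɴ/ is uvular while /d/ is alveolar; the output [n] is alveolar, matching the trigger — so the feature that spreads is place.
Manner and voice are unchanged, so the assimilation is partial, not total.
The same holds elsewhere in the data: /ŋ/ → [m] before /p/ (velar → bilabial, matching bilabial); /ŋ/ → [n] before /t/ (velar → alveolar, matching alveolar); /ɲ/ → [ɳ] before /ʈ/ (palatal → retroflex, matching retroflex) — only place changes, and always toward the following segment.
The trigger is the following segment, so the direction is regressive (anticipatory).

regressive place assimilation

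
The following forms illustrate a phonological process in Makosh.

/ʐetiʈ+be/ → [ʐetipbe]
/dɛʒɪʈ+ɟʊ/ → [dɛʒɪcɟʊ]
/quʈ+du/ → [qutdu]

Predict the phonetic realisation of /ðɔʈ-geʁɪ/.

The data show regressive place assimilation: /ʈ/ → [p] before /b/; /ʈ/ → [c] before /ɟ/; /ʈ/ → [t] before /d/. In each pair only place changes, matching the following consonant, while manner and voice stay constant.
/ʈ/ is a voiceless retroflex stop. The following trigger /g/ is velar, so /ʈ/ must become velar as well.
Changing only its place to velar gives [k] — the voiceless velar stop.

[ðɔkgeʁɪ]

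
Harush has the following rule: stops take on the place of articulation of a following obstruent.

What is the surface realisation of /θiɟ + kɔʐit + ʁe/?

[θigkɔʐiqʁe]

The rule targets /ɟ/ (voiced palatal stop), which sits before the trigger /k/ (velar).
A voiced velar stop is [g], so the surface segment is [g].
The same rule applies at the second boundary: /t/ → [q] next to /ʁ/.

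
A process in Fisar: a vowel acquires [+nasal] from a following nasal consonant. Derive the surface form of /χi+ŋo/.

/i/ sits next to the nasal /ŋ/ and is therefore nasalised to [ĩ].

[χĩŋo]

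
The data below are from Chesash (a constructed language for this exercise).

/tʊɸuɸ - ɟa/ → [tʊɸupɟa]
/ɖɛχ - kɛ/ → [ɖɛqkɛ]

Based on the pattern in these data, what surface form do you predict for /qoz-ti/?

The data show regressive manner assimilation: /ɸ/ → [p] before /ɟ/; /χ/ → [q] before /k/. In each pair only manner changes, matching the following consonant, while place and voice stay constant.
The rule targets /z/ (voiced alveolar fricative), which sits before the trigger /t/ (stop).
The voiced alveolar stop is [d], so /z/ → [d].

[qodti]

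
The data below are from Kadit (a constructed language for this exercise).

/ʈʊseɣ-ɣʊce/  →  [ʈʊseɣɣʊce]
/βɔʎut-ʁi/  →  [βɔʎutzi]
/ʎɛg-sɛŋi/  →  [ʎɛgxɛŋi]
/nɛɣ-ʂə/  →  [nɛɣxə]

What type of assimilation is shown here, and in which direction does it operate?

progressive place assimilation

The segment that alternates is /ʁ/, which surfaces as [z] when adjacent to /t/.
The change uvular → alveolar matches the place of the preceding /t/, identifying this as place assimilation.
Manner and voice are unchanged, so the assimilation is partial, not total.
The same holds elsewhere in the data: /s/ → [x] after /g/ (alveolar → velar, matching velar); /ʂ/ → [x] after /ɣ/ (retroflex → velar, matching velar) — only place changes, and always toward the preceding segment.
No alternation appears in [ʈʊseɣɣʊce]: there the adjacent consonants already agree in place (/ɣ/ and /ɣ/ are both velar), so this form is consistent with the same rule.
Since the segment that changes follows the conditioning segment, the assimilation is progressive.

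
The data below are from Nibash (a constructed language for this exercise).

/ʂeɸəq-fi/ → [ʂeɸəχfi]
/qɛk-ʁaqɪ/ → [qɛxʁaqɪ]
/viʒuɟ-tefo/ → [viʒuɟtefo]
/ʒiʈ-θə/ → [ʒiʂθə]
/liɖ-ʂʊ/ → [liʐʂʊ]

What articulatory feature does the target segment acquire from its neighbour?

The segment that alternates is /q/, which surfaces as [χ] when adjacent to /f/.
/q/ is a stop while /f/ is a fricative; the output [χ] is a fricative, matching the trigger — so the feature that spreads is manner.
The same holds elsewhere in the data: /k/ → [x] before /ʁ/ (stop → fricative, matching a fricative); /ʈ/ → [ʂ] before /θ/ (stop → fricative, matching a fricative); /ɖ/ → [ʐ] before /ʂ/ (stop → fricative, matching a fricative) — only manner changes, and always toward the following segment.
Nothing changes in [viʒuɟtefo]: there the adjacent consonants already agree in manner (/ɟ/ and /t/ are both stops), so this form is consistent with the same rule.

manner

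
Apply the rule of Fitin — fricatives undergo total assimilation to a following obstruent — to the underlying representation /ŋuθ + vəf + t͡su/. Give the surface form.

[ŋuvvət͡st͡su]

/θ/ is the segment targeted by the rule; it sits immediately before /v/, so it assimilates completely and surfaces as [v].
At the second juncture, /f/ likewise becomes [t͡s] adjacent to /t͡s/.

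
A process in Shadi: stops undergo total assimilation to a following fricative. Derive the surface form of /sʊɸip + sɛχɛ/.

[sʊɸissɛχɛ]

/p/ is the segment targeted by the rule; it sits immediately before /s/, so it assimilates completely and surfaces as [s].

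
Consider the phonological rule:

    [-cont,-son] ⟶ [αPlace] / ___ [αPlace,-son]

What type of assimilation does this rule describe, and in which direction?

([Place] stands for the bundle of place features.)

regressive place assimilation

The rule copies the place features (abbreviated [Place]) from the environment onto the target, so the assimilating feature is place.
Since the environment is written after the underscore, the trigger follows the target; the direction is regressive.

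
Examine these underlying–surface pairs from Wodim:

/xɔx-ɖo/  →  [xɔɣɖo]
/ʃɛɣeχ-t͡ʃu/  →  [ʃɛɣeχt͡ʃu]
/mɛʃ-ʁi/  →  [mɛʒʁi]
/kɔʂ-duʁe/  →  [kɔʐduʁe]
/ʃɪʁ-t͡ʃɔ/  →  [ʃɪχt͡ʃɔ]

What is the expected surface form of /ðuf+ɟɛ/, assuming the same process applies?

[ðuvɟɛ]

The data show regressive voicing assimilation: /x/ → [ɣ] before /ɖ/; /ʃ/ → [ʒ] before /ʁ/; /ʂ/ → [ʐ] before /d/; /ʁ/ → [χ] before /t͡ʃ/. In each pair only voicing changes, matching the following consonant, while place and manner stay constant.
Nothing changes in [ʃɛɣeχt͡ʃu]: there the adjacent consonants already agree in voicing (/χ/ and /t͡ʃ/ are both voiceless), so this form is consistent with the same rule.
/f/ is a voiceless labiodental fricative. The following trigger /ɟ/ is voiced, so /f/ must become voiced as well.
A voiced labiodental fricative is [v], so the surface segment is [v].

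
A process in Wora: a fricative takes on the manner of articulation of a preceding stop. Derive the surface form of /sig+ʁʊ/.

The rule targets /ʁ/ (voiced uvular fricative), which sits after the trigger /g/ (stop).
Changing only its manner to stop gives [ɢ] — the voiced uvular stop.

[sigɢʊ]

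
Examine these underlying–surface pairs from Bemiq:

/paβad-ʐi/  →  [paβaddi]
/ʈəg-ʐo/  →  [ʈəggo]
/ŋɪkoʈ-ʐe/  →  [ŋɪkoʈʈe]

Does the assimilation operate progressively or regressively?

progressive

Comparing underlying and surface forms, /ʐ/ → [d] is the alternation; the neighbouring /d/ is constant.
The output [d] is identical to the trigger /d/ — every feature (place, manner, voicing) has been copied — so this is total assimilation.
The other forms behave the same way: /ʐ/ → [g] after /g/; /ʐ/ → [ʈ] after /ʈ/ — in each case the output is a copy of the preceding consonant.
The trigger is the preceding segment, so the direction is progressive (perseverative).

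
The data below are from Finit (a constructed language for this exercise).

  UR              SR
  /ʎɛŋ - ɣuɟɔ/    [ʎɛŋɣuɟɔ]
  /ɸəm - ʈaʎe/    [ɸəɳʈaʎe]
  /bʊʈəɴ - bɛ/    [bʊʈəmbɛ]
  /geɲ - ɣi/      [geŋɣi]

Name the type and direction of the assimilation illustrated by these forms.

The segment that alternates is /m/, which surfaces as [ɳ] when adjacent to /ʈ/.
The change bilabial → retroflex matches the place of the following /ʈ/, identifying this as place assimilation.
Manner and voice are unchanged, so the assimilation is partial, not total.
The other alternating forms pattern the same way: /ɴ/ → [m] before /b/ (uvular → bilabial, matching bilabial); /ɲ/ → [ŋ] before /ɣ/ (palatal → velar, matching velar) — only place changes, and always toward the following segment.
No alternation appears in [ʎɛŋɣuɟɔ]: there the adjacent consonants already agree in place (/ŋ/ and /ɣ/ are both velar), so this form is consistent with the same rule.
The trigger is the following segment, so the direction is regressive (anticipatory).

regressive place assimilation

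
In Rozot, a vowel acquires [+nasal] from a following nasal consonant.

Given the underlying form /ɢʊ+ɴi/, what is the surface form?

/ʊ/ sits next to the nasal /ɴ/ and is therefore nasalised to [ʊ̃].

[ɢʊ̃ɴi]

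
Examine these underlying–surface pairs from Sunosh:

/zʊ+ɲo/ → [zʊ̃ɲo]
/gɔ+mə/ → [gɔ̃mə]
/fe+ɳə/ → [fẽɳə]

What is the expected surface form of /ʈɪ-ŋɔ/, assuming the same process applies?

[ʈɪ̃ŋɔ]

The data show regressive nasality assimilation (vowel nasalisation): /ʊ/ → [ʊ̃] before /ɲ/; /ɔ/ → [ɔ̃] before /m/; /e/ → [ẽ] before /ɳ/ — a vowel is nasalised by an immediately following nasal consonant.
/ɪ/ sits next to the nasal /ŋ/ and is therefore nasalised to [ɪ̃].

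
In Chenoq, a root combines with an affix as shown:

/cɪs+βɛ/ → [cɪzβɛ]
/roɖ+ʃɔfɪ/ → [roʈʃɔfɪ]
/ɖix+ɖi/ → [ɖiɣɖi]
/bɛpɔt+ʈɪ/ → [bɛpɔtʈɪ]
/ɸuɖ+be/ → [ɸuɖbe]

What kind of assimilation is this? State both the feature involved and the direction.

The segment that alternates is /s/, which surfaces as [z] when adjacent to /β/.
/s/ is voiceless while /β/ is voiced; the output [z] is voiced, matching the trigger — so the feature that spreads is voicing.
Place and manner are unchanged, so the assimilation is partial, not total.
The other alternating forms pattern the same way: /ɖ/ → [ʈ] before /ʃ/ (voiced → voiceless, matching voiceless); /x/ → [ɣ] before /ɖ/ (voiceless → voiced, matching voiced) — only voicing changes, and always toward the following segment.
Nothing changes in [bɛpɔtʈɪ], [ɸuɖbe]: there the adjacent consonants already agree in voicing (/t/ and /ʈ/ are both voiceless; /ɖ/ and /b/ are both voiced), so these forms are consistent with the same rule.
The trigger is the following segment, so the direction is regressive (anticipatory).

regressive voicing assimilation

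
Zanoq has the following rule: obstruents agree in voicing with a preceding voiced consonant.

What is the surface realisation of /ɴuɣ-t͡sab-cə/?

/t͡s/ is a voiceless alveolar affricate. The preceding trigger /ɣ/ is voiced, so /t͡s/ must become voiced as well.
Changing only its voicing to voiced gives [d͡z] — the voiced alveolar affricate.
At the second juncture, /c/ likewise becomes [ɟ] adjacent to /b/.

[ɴuɣd͡zabɟə]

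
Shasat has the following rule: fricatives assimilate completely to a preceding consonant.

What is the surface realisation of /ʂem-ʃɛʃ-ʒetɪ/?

[ʂemmɛʃʃetɪ]

/ʃ/ is the segment targeted by the rule; it sits immediately after /m/, so it assimilates completely and surfaces as [m].
The same rule applies at the second boundary: /ʒ/ → [ʃ] next to /ʃ/.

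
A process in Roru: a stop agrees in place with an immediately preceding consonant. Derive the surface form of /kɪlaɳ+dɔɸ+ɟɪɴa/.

The rule targets /d/ (voiced alveolar stop), which sits after the trigger /ɳ/ (retroflex).
Changing only its place to retroflex gives [ɖ] — the voiced retroflex stop.
The same rule applies at the second boundary: /ɟ/ → [b] next to /ɸ/.

[kɪlaɳɖɔɸbɪɴa]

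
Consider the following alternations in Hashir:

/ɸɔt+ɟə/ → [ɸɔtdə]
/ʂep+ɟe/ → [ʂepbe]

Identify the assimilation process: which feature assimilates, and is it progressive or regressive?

Comparing underlying and surface forms, /ɟ/ → [d] is the alternation; the neighbouring /t/ is constant.
The change palatal → alveolar matches the place of the preceding /t/, identifying this as place assimilation.
Manner and voice are unchanged, so the assimilation is partial, not total.
The other alternating form patterns the same way: /ɟ/ → [b] after /p/ (palatal → bilabial, matching bilabial) — only place changes, and always toward the preceding segment.
The trigger is the preceding segment, so the direction is progressive (perseverative).

progressive place assimilation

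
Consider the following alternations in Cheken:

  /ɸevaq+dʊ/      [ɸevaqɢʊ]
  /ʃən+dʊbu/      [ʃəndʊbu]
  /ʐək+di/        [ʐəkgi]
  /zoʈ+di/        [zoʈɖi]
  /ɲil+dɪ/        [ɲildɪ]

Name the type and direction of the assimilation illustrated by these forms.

Underlying /d/ is realised as [ɢ] next to /q/; /q/ itself does not change.
The change alveolar → uvular matches the place of the preceding /q/, identifying this as place assimilation.
Manner and voice are unchanged, so the assimilation is partial, not total.
The other alternating forms pattern the same way: /d/ → [g] after /k/ (alveolar → velar, matching velar); /d/ → [ɖ] after /ʈ/ (alveolar → retroflex, matching retroflex) — only place changes, and always toward the preceding segment.
No alternation appears in [ʃəndʊbu], [ɲildɪ]: there the adjacent consonants already agree in place (/d/ and /n/ are both alveolar; /d/ and /l/ are both alveolar), so these forms are consistent with the same rule.
The trigger is the preceding segment, so the direction is progressive (perseverative).

progressive place assimilation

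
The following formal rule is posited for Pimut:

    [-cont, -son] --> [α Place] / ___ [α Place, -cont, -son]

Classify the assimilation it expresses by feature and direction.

The shared variable α links the value of the place features (abbreviated [Place]) on the target to the same value on the neighbouring segment, so place is the feature that assimilates.
The conditioning segment sits to the right of the focus bar, meaning the trigger follows the segment that changes — regressive assimilation.

regressive place assimilation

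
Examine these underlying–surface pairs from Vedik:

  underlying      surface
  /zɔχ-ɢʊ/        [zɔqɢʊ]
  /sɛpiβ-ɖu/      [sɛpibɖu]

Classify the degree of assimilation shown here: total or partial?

partial assimilation

Comparing underlying and surface forms, /χ/ → [q] is the alternation; the neighbouring /ɢ/ is constant.
The change fricative → stop matches the manner of the following /ɢ/, identifying this as manner assimilation.
Place and voice are unchanged, so the assimilation is partial, not total.
The same holds elsewhere in the data: /β/ → [b] before /ɖ/ (fricative → stop, matching a stop) — only manner changes, and always toward the following segment.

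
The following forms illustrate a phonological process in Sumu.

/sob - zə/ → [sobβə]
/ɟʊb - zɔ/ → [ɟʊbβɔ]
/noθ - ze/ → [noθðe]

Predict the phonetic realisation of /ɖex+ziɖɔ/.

The data show progressive place assimilation: /z/ → [β] after /b/; /z/ → [ð] after /θ/. In each pair only place changes, matching the preceding consonant, while manner and voice stay constant.
/z/ is a voiced alveolar fricative. The preceding trigger /x/ is velar, so /z/ must become velar as well.
A voiced velar fricative is [ɣ], so the surface segment is [ɣ].

[ɖexɣiɖɔ]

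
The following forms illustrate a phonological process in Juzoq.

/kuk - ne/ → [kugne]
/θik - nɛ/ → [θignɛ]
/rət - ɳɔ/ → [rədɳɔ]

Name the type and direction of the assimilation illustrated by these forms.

The segment that alternates is /k/, which surfaces as [g] when adjacent to /n/.
The change voiceless → voiced matches the voicing of the following /n/, identifying this as voicing assimilation.
Place and manner are unchanged, so the assimilation is partial, not total.
The other alternating form patterns the same way: /t/ → [d] before /ɳ/ (voiceless → voiced, matching voiced) — only voicing changes, and always toward the following segment.
Since the segment that changes precedes the conditioning segment, the assimilation is regressive.

regressive voicing assimilation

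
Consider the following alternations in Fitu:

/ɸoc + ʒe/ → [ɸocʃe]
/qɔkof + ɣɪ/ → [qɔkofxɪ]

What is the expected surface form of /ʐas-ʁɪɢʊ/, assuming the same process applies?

[ʐasχɪɢʊ]

The data show progressive voicing assimilation: /ʒ/ → [ʃ] after /c/; /ɣ/ → [x] after /f/. In each pair only voicing changes, matching the preceding consonant, while place and manner stay constant.
/ʁ/ is a voiced uvular fricative. The preceding trigger /s/ is voiceless, so /ʁ/ must become voiceless as well.
A voiceless uvular fricative is [χ], so the surface segment is [χ].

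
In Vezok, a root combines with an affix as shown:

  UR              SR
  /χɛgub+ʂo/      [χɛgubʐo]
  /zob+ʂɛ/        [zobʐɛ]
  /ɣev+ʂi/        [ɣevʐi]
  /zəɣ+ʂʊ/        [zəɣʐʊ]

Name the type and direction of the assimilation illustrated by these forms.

Underlying /ʂ/ is realised as [ʐ] next to /b/; /b/ itself does not change.
The change voiceless → voiced matches the voicing of the preceding /b/, identifying this as voicing assimilation.
Place and manner are unchanged, so the assimilation is partial, not total.
The same holds elsewhere in the data: /ʂ/ → [ʐ] after /v/ (voiceless → voiced, matching voiced); /ʂ/ → [ʐ] after /ɣ/ (voiceless → voiced, matching voiced) — only voicing changes, and always toward the preceding segment.
Since the segment that changes follows the conditioning segment, the assimilation is progressive.

progressive voicing assimilation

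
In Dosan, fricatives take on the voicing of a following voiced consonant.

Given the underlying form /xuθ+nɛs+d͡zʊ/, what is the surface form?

[xuðnɛzd͡zʊ]

The rule targets /θ/ (voiceless dental fricative), which sits before the trigger /n/ (voiced).
Changing only its voicing to voiced gives [ð] — the voiced dental fricative.
The same rule applies at the second boundary: /s/ → [z] next to /d͡z/.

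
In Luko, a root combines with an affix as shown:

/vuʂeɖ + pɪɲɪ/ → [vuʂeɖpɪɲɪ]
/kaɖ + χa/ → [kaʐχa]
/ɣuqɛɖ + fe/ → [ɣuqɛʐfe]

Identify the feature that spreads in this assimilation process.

manner

Underlying /ɖ/ is realised as [ʐ] next to /χ/; /χ/ itself does not change.
The change stop → fricative matches the manner of the following /χ/, identifying this as manner assimilation.
The same holds elsewhere in the data: /ɖ/ → [ʐ] before /f/ (stop → fricative, matching a fricative) — only manner changes, and always toward the following segment.
Nothing changes in [vuʂeɖpɪɲɪ]: there the adjacent consonants already agree in manner (/ɖ/ and /p/ are both stops), so this form is consistent with the same rule.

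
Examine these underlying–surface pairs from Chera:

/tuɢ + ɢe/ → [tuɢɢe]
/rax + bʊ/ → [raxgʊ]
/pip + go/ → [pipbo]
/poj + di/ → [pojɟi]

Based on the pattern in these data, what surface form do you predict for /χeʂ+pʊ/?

The data show progressive place assimilation: /b/ → [g] after /x/; /g/ → [b] after /p/; /d/ → [ɟ] after /j/. In each pair only place changes, matching the preceding consonant, while manner and voice stay constant.
Nothing changes in [tuɢɢe]: there the adjacent consonants already agree in place (/ɢ/ and /ɢ/ are both uvular), so this form is consistent with the same rule.
/p/ is a voiceless bilabial stop. The preceding trigger /ʂ/ is retroflex, so /p/ must become retroflex as well.
Changing only its place to retroflex gives [ʈ] — the voiceless retroflex stop.

[χeʂʈʊ]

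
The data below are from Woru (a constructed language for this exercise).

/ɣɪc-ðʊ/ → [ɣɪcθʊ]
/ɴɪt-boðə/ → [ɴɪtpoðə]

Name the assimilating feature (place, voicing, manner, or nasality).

Comparing underlying and surface forms, /ð/ → [θ] is the alternation; the neighbouring /c/ is constant.
The change voiced → voiceless matches the voicing of the preceding /c/, identifying this as voicing assimilation.
Checking the remaining alternation: /b/ → [p] after /t/ (voiced → voiceless, matching voiceless) — only voicing changes, and always toward the preceding segment.

voicing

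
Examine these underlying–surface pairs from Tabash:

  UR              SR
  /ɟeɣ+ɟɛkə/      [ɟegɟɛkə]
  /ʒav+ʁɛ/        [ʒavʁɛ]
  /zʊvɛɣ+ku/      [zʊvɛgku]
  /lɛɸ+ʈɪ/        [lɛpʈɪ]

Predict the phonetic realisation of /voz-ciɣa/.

[vodciɣa]

The data show regressive manner assimilation: /ɣ/ → [g] before /ɟ/; /ɣ/ → [g] before /k/; /ɸ/ → [p] before /ʈ/. In each pair only manner changes, matching the following consonant, while place and voice stay constant.
No alternation appears in [ʒavʁɛ]: there the adjacent consonants already agree in manner (/v/ and /ʁ/ are both fricatives), so this form is consistent with the same rule.
/z/ is a voiced alveolar fricative. The following trigger /c/ is a stop, so /z/ must become a stop as well.
Changing only its manner to stop gives [d] — the voiced alveolar stop.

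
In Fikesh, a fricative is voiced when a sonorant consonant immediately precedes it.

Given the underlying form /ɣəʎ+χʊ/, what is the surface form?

[ɣəʎʁʊ]

The rule targets /χ/ (voiceless uvular fricative), which sits after the trigger /ʎ/ (voiced).
A voiced uvular fricative is [ʁ], so the surface segment is [ʁ].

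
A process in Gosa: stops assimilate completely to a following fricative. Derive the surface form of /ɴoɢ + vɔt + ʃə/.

[ɴovvɔʃʃə]

/ɢ/ is the segment targeted by the rule; it sits immediately before /v/, so it assimilates completely and surfaces as [v].
At the second juncture, /t/ likewise becomes [ʃ] adjacent to /ʃ/.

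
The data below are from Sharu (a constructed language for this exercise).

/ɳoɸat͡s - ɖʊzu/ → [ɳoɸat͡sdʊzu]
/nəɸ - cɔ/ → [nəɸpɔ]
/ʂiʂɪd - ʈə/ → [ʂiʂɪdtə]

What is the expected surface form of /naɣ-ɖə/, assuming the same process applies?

[naɣgə]

The data show progressive place assimilation: /ɖ/ → [d] after /t͡s/; /c/ → [p] after /ɸ/; /ʈ/ → [t] after /d/. In each pair only place changes, matching the preceding consonant, while manner and voice stay constant.
/ɖ/ is a voiced retroflex stop. The preceding trigger /ɣ/ is velar, so /ɖ/ must become velar as well.
The voiced velar stop is [g], so /ɖ/ → [g].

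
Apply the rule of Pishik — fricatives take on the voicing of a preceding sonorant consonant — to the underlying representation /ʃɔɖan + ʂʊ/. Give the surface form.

[ʃɔɖanʐʊ]

The rule targets /ʂ/ (voiceless retroflex fricative), which sits after the trigger /n/ (voiced).
Changing only its voicing to voiced gives [ʐ] — the voiced retroflex fricative.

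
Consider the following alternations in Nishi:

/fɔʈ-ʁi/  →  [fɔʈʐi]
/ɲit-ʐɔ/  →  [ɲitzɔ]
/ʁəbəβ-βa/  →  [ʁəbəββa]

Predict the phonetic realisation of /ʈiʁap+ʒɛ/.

The data show progressive place assimilation: /ʁ/ → [ʐ] after /ʈ/; /ʐ/ → [z] after /t/. In each pair only place changes, matching the preceding consonant, while manner and voice stay constant.
Nothing changes in [ʁəbəββa]: there the adjacent consonants already agree in place (/β/ and /β/ are both bilabial), so this form is consistent with the same rule.
The rule targets /ʒ/ (voiced postalveolar fricative), which sits after the trigger /p/ (bilabial).
A voiced bilabial fricative is [β], so the surface segment is [β].

[ʈiʁapβɛ]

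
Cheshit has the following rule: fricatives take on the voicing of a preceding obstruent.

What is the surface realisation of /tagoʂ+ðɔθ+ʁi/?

[tagoʂθɔθχi]

/ð/ is a voiced dental fricative. The preceding trigger /ʂ/ is voiceless, so /ð/ must become voiceless as well.
The voiceless dental fricative is [θ], so /ð/ → [θ].
The same rule applies at the second boundary: /ʁ/ → [χ] next to /θ/.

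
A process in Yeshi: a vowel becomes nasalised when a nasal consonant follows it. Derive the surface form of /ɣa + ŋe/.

[ɣãŋe]

The vowel /a/ is adjacent to the following nasal /ŋ/, so it acquires [+nasal] and surfaces as [ã].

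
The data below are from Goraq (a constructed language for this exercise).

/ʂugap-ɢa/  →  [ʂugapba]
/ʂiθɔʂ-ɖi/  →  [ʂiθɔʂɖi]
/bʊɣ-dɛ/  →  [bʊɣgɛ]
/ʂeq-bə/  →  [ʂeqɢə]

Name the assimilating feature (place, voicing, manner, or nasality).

The segment that alternates is /ɢ/, which surfaces as [b] when adjacent to /p/.
/ɢ/ is uvular while /p/ is bilabial; the output [b] is bilabial, matching the trigger — so the feature that spreads is place.
Checking the remaining alternations: /d/ → [g] after /ɣ/ (alveolar → velar, matching velar); /b/ → [ɢ] after /q/ (bilabial → uvular, matching uvular) — only place changes, and always toward the preceding segment.
No alternation appears in [ʂiθɔʂɖi]: there the adjacent consonants already agree in place (/ɖ/ and /ʂ/ are both retroflex), so this form is consistent with the same rule.

place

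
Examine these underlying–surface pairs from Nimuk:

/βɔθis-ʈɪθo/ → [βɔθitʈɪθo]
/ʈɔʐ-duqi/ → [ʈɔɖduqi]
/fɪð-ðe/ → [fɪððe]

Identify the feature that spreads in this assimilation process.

manner

The segment that alternates is /s/, which surfaces as [t] when adjacent to /ʈ/.
The change fricative → stop matches the manner of the following /ʈ/, identifying this as manner assimilation.
The other alternating form patterns the same way: /ʐ/ → [ɖ] before /d/ (fricative → stop, matching a stop) — only manner changes, and always toward the following segment.
Nothing changes in [fɪððe]: there the adjacent consonants already agree in manner (/ð/ and /ð/ are both fricatives), so this form is consistent with the same rule.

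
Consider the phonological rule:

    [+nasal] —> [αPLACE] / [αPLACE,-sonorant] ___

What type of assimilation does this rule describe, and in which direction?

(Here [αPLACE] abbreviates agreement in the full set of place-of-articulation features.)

progressive place assimilation

The shared variable α links the value of the place features (abbreviated [PLACE]) on the target to the same value on the neighbouring segment, so place is the feature that assimilates.
The conditioning segment sits to the left of the focus bar, meaning the trigger precedes the segment that changes — progressive assimilation.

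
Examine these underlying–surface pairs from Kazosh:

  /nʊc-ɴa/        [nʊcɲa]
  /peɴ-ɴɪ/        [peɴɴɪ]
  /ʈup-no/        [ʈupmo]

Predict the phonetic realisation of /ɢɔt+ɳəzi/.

[ɢɔtnəzi]

The data show progressive place assimilation: /ɴ/ → [ɲ] after /c/; /n/ → [m] after /p/. In each pair only place changes, matching the preceding consonant, while manner and voice stay constant.
Nothing changes in [peɴɴɪ]: there the adjacent consonants already agree in place (/ɴ/ and /ɴ/ are both uvular), so this form is consistent with the same rule.
/ɳ/ is a voiced retroflex nasal. The preceding trigger /t/ is alveolar, so /ɳ/ must become alveolar as well.
A voiced alveolar nasal is [n], so the surface segment is [n].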